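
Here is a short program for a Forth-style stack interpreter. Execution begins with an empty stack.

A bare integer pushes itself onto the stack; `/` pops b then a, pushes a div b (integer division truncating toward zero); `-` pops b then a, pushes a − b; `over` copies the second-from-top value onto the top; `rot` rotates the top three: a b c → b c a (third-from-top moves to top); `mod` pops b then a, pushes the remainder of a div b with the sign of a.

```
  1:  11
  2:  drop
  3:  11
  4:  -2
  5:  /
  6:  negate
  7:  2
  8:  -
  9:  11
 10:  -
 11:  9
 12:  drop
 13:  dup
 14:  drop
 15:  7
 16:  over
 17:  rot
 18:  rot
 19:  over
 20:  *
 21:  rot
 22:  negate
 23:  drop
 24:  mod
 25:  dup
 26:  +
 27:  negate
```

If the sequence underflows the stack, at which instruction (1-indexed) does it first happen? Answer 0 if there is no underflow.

11     -> 11
drop   -> (empty)
11     -> 11
-2     -> 11 -2
/      -> -5
negate -> 5
2      -> 5 2
-      -> 3
11     -> 3 11
-      -> -8
9      -> -8 9
drop   -> -8
dup    -> -8 -8
drop   -> -8
7      -> -8 7
over   -> -8 7 -8
rot    -> 7 -8 -8
rot    -> -8 -8 7
over   -> -8 -8 7 -8
*      -> -8 -8 -56
rot    -> -8 -56 -8
negate -> -8 -56 8
drop   -> -8 -56
mod    -> -8
dup    -> -8 -8
+      -> -16
negate -> 16

0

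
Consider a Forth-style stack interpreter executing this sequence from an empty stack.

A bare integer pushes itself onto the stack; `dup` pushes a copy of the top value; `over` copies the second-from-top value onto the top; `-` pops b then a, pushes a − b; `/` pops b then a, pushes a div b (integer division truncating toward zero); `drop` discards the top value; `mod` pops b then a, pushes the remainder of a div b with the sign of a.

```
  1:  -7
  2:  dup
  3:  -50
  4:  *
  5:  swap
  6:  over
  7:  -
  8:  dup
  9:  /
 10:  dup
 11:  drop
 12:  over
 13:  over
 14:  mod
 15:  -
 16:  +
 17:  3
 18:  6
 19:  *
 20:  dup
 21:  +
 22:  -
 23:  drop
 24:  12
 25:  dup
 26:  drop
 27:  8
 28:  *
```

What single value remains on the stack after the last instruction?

96

-7   : -7
dup  : -7 -7
-50  : -7 -7 -50
*    : -7 350
swap : 350 -7
over : 350 -7 350
-    : 350 -357
dup  : 350 -357 -357
/    : 350 1
dup  : 350 1 1
drop : 350 1
over : 350 1 350
over : 350 1 350 1
mod  : 350 1 0
-    : 350 1
+    : 351
3    : 351 3
6    : 351 3 6
*    : 351 18
dup  : 351 18 18
+    : 351 36
-    : 315
drop : (empty)
12   : 12
dup  : 12 12
drop : 12
8    : 12 8
*    : 96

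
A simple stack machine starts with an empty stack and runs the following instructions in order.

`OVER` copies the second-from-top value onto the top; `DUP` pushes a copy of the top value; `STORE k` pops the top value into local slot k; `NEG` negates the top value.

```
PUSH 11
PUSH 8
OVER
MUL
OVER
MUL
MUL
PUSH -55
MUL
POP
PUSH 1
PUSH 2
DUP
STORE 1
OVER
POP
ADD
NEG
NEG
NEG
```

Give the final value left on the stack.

PUSH 11  -> [11]
PUSH 8   -> [11, 8]
OVER     -> [11, 8, 11]
MUL      -> [11, 88]
OVER     -> [11, 88, 11]
MUL      -> [11, 968]
MUL      -> [10648]
PUSH -55 -> [10648, -55]
MUL      -> [-585640]
POP      -> []
PUSH 1   -> [1]
PUSH 2   -> [1, 2]
DUP      -> [1, 2, 2]
STORE 1  -> [1, 2]
OVER     -> [1, 2, 1]
POP      -> [1, 2]
ADD      -> [3]
NEG      -> [-3]
NEG      -> [3]
NEG      -> [-3]

-3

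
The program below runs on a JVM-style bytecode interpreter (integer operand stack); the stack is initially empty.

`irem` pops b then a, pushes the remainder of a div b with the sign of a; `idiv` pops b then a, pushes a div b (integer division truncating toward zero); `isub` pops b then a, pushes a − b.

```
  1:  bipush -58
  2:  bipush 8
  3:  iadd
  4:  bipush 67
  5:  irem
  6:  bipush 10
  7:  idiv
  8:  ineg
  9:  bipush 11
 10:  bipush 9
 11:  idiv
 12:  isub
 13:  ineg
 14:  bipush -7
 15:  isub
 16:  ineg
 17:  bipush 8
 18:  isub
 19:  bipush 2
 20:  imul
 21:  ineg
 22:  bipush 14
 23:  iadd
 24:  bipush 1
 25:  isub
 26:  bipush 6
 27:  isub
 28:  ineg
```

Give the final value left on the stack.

bipush -58 : -58
bipush 8   : -58 8
iadd       : -50
bipush 67  : -50 67
irem       : -50
bipush 10  : -50 10
idiv       : -5
ineg       : 5
bipush 11  : 5 11
bipush 9   : 5 11 9
idiv       : 5 1
isub       : 4
ineg       : -4
bipush -7  : -4 -7
isub       : 3
ineg       : -3
bipush 8   : -3 8
isub       : -11
bipush 2   : -11 2
imul       : -22
ineg       : 22
bipush 14  : 22 14
iadd       : 36
bipush 1   : 36 1
isub       : 35
bipush 6   : 35 6
isub       : 29
ineg       : -29

-29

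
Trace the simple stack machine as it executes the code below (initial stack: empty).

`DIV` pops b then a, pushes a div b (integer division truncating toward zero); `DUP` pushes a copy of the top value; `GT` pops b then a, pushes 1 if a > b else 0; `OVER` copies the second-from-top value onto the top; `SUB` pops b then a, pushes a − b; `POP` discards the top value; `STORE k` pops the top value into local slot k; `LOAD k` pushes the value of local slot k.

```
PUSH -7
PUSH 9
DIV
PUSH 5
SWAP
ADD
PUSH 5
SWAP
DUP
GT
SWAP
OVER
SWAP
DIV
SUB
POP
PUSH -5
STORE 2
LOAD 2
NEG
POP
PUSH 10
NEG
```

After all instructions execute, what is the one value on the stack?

PUSH -7  -7
PUSH 9   -7 9
DIV      0
PUSH 5   0 5
SWAP     5 0
ADD      5
PUSH 5   5 5
SWAP     5 5
DUP      5 5 5
GT       5 0
SWAP     0 5
OVER     0 5 0
SWAP     0 0 5
DIV      0 0
SUB      0
POP      (empty)
PUSH -5  -5
STORE 2  (empty)
LOAD 2   -5
NEG      5
POP      (empty)
PUSH 10  10
NEG      -10

-10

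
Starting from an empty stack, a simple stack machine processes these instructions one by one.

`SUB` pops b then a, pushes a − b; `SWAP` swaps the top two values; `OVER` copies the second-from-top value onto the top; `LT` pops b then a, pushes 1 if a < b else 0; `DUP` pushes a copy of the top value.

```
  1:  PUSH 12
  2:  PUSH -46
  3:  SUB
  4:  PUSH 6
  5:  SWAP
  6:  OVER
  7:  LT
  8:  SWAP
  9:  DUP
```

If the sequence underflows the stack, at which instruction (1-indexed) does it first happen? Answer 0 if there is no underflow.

PUSH 12   [12]
PUSH -46  [12, -46]
SUB       [58]
PUSH 6    [58, 6]
SWAP      [6, 58]
OVER      [6, 58, 6]
LT        [6, 0]
SWAP      [0, 6]
DUP       [0, 6, 6]

0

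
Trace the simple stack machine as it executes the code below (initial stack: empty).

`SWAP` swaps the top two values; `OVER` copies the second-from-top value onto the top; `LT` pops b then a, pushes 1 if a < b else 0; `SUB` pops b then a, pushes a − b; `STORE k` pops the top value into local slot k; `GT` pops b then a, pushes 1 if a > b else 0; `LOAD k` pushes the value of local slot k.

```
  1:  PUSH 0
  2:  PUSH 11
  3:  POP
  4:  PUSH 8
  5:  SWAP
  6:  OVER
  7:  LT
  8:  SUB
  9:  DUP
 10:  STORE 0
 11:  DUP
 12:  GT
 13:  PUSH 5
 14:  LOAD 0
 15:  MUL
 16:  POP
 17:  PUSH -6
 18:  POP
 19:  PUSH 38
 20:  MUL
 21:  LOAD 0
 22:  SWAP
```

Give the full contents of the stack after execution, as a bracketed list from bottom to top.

[7, 0]

PUSH 0  → [0]
PUSH 11 → [0, 11]
POP     → [0]
PUSH 8  → [0, 8]
SWAP    → [8, 0]
OVER    → [8, 0, 8]
LT      → [8, 1]
SUB     → [7]
DUP     → [7, 7]
STORE 0 → [7]
DUP     → [7, 7]
GT      → [0]
PUSH 5  → [0, 5]
LOAD 0  → [0, 5, 7]
MUL     → [0, 35]
POP     → [0]
PUSH -6 → [0, -6]
POP     → [0]
PUSH 38 → [0, 38]
MUL     → [0]
LOAD 0  → [0, 7]
SWAP    → [7, 0]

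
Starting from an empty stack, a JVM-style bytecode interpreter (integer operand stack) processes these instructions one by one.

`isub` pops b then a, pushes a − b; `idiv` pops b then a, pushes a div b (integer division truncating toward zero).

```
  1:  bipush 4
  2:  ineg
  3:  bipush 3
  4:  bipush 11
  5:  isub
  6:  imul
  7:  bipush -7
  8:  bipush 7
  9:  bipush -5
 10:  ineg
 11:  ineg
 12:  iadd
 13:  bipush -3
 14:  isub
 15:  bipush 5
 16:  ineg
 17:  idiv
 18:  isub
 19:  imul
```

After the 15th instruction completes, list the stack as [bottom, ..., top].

[32, -7, 5, 5]

bipush 4  : 4
ineg      : -4
bipush 3  : -4 3
bipush 11 : -4 3 11
isub      : -4 -8
imul      : 32
bipush -7 : 32 -7
bipush 7  : 32 -7 7
bipush -5 : 32 -7 7 -5
ineg      : 32 -7 7 5
ineg      : 32 -7 7 -5
iadd      : 32 -7 2
bipush -3 : 32 -7 2 -3
isub      : 32 -7 5
bipush 5  : 32 -7 5 5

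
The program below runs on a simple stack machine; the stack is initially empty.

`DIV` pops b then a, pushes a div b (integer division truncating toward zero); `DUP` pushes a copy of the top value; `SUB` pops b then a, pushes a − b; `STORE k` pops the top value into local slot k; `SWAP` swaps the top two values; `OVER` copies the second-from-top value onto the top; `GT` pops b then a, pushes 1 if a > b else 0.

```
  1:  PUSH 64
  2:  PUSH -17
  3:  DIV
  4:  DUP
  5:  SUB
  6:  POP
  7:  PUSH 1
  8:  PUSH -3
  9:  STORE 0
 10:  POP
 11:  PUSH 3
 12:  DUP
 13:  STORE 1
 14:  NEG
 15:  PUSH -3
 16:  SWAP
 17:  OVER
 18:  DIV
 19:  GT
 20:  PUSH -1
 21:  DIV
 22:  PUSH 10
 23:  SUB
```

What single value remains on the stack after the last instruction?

PUSH 64  -> 64
PUSH -17 -> 64 -17
DIV      -> -3
DUP      -> -3 -3
SUB      -> 0
POP      -> (empty)
PUSH 1   -> 1
PUSH -3  -> 1 -3
STORE 0  -> 1
POP      -> (empty)
PUSH 3   -> 3
DUP      -> 3 3
STORE 1  -> 3
NEG      -> -3
PUSH -3  -> -3 -3
SWAP     -> -3 -3
OVER     -> -3 -3 -3
DIV      -> -3 1
GT       -> 0
PUSH -1  -> 0 -1
DIV      -> 0
PUSH 10  -> 0 10
SUB      -> -10

-10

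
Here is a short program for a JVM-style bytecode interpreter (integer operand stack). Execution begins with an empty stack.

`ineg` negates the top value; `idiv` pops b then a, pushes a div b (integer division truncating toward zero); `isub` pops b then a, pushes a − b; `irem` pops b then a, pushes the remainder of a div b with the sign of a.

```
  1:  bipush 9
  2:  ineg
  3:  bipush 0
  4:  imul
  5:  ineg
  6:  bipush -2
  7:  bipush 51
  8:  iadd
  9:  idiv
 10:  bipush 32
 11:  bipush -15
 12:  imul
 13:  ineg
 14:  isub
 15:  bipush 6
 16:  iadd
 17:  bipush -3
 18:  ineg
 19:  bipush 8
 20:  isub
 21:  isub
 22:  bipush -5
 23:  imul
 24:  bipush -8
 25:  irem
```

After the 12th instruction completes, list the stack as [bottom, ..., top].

[0, -480]

bipush 9   : 9
ineg       : -9
bipush 0   : -9 0
imul       : 0
ineg       : 0
bipush -2  : 0 -2
bipush 51  : 0 -2 51
iadd       : 0 49
idiv       : 0
bipush 32  : 0 32
bipush -15 : 0 32 -15
imul       : 0 -480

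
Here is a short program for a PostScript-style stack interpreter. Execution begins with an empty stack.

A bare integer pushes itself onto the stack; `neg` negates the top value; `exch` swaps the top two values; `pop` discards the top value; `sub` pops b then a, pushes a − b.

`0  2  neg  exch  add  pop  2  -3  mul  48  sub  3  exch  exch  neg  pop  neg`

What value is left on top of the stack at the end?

0    → 0
2    → 0 2
neg  → 0 -2
exch → -2 0
add  → -2
pop  → (empty)
2    → 2
-3   → 2 -3
mul  → -6
48   → -6 48
sub  → -54
3    → -54 3
exch → 3 -54
exch → -54 3
neg  → -54 -3
pop  → -54
neg  → 54

54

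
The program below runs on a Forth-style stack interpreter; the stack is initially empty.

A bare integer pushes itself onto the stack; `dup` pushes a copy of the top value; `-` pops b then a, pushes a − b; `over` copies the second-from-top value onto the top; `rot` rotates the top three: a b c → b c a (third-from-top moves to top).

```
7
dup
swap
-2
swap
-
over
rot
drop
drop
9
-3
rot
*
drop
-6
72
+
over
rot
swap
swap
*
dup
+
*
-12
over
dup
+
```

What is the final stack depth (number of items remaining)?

7    -> [7]
dup  -> [7, 7]
swap -> [7, 7]
-2   -> [7, 7, -2]
swap -> [7, -2, 7]
-    -> [7, -9]
over -> [7, -9, 7]
rot  -> [-9, 7, 7]
drop -> [-9, 7]
drop -> [-9]
9    -> [-9, 9]
-3   -> [-9, 9, -3]
rot  -> [9, -3, -9]
*    -> [9, 27]
drop -> [9]
-6   -> [9, -6]
72   -> [9, -6, 72]
+    -> [9, 66]
over -> [9, 66, 9]
rot  -> [66, 9, 9]
swap -> [66, 9, 9]
swap -> [66, 9, 9]
*    -> [66, 81]
dup  -> [66, 81, 81]
+    -> [66, 162]
*    -> [10692]
-12  -> [10692, -12]
over -> [10692, -12, 10692]
dup  -> [10692, -12, 10692, 10692]
+    -> [10692, -12, 21384]

3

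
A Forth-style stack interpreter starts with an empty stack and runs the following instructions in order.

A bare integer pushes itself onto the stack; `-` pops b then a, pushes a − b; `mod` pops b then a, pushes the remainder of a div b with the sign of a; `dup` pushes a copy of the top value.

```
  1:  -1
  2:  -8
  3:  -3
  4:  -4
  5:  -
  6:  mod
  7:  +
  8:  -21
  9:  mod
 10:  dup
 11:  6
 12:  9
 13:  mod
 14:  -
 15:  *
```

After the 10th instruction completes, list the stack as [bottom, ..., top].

[-1, -1]

-1  -> [-1]
-8  -> [-1, -8]
-3  -> [-1, -8, -3]
-4  -> [-1, -8, -3, -4]
-   -> [-1, -8, 1]
mod -> [-1, 0]
+   -> [-1]
-21 -> [-1, -21]
mod -> [-1]
dup -> [-1, -1]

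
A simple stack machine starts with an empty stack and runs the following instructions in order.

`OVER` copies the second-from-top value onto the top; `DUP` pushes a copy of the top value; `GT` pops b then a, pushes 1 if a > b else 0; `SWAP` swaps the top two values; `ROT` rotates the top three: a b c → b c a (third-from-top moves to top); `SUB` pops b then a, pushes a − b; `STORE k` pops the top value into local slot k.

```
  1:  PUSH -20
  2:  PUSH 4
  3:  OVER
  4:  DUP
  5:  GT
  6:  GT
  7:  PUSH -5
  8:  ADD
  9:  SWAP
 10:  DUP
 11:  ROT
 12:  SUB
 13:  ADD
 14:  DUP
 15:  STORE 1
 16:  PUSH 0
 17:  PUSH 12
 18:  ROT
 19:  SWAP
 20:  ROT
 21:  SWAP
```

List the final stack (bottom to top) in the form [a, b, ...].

[-36, 0, 12]

PUSH -20 -> [-20]
PUSH 4   -> [-20, 4]
OVER     -> [-20, 4, -20]
DUP      -> [-20, 4, -20, -20]
GT       -> [-20, 4, 0]
GT       -> [-20, 1]
PUSH -5  -> [-20, 1, -5]
ADD      -> [-20, -4]
SWAP     -> [-4, -20]
DUP      -> [-4, -20, -20]
ROT      -> [-20, -20, -4]
SUB      -> [-20, -16]
ADD      -> [-36]
DUP      -> [-36, -36]
STORE 1  -> [-36]
PUSH 0   -> [-36, 0]
PUSH 12  -> [-36, 0, 12]
ROT      -> [0, 12, -36]
SWAP     -> [0, -36, 12]
ROT      -> [-36, 12, 0]
SWAP     -> [-36, 0, 12]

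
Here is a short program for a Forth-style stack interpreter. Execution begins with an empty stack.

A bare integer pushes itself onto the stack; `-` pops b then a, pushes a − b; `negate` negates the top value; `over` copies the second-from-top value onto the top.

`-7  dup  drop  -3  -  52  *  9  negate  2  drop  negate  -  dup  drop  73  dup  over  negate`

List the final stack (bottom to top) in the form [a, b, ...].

-7     → [-7]
dup    → [-7, -7]
drop   → [-7]
-3     → [-7, -3]
-      → [-4]
52     → [-4, 52]
*      → [-208]
9      → [-208, 9]
negate → [-208, -9]
2      → [-208, -9, 2]
drop   → [-208, -9]
negate → [-208, 9]
-      → [-217]
dup    → [-217, -217]
drop   → [-217]
73     → [-217, 73]
dup    → [-217, 73, 73]
over   → [-217, 73, 73, 73]
negate → [-217, 73, 73, -73]

[-217, 73, 73, -73]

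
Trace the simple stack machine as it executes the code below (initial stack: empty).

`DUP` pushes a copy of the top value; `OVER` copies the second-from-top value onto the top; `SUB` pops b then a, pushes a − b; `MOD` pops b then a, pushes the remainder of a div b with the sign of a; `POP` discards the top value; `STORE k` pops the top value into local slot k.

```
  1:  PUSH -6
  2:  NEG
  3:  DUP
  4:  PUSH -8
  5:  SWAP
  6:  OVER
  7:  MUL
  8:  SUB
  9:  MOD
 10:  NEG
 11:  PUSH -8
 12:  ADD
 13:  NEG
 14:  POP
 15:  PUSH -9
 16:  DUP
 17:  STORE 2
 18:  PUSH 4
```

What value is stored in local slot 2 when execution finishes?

PUSH -6 : -6
NEG     : 6
DUP     : 6 6
PUSH -8 : 6 6 -8
SWAP    : 6 -8 6
OVER    : 6 -8 6 -8
MUL     : 6 -8 -48
SUB     : 6 40
MOD     : 6
NEG     : -6
PUSH -8 : -6 -8
ADD     : -14
NEG     : 14
POP     : (empty)
PUSH -9 : -9
DUP     : -9 -9
STORE 2 : -9
PUSH 4  : -9 4

-9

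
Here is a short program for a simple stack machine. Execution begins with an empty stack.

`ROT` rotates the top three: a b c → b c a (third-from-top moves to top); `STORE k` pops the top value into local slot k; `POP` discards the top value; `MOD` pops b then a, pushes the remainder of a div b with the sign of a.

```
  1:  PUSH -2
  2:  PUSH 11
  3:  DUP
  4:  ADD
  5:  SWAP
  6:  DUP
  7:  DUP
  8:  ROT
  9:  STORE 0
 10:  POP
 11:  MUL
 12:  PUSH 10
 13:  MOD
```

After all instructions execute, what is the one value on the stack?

-4

PUSH -2  [-2]
PUSH 11  [-2, 11]
DUP      [-2, 11, 11]
ADD      [-2, 22]
SWAP     [22, -2]
DUP      [22, -2, -2]
DUP      [22, -2, -2, -2]
ROT      [22, -2, -2, -2]
STORE 0  [22, -2, -2]
POP      [22, -2]
MUL      [-44]
PUSH 10  [-44, 10]
MOD      [-4]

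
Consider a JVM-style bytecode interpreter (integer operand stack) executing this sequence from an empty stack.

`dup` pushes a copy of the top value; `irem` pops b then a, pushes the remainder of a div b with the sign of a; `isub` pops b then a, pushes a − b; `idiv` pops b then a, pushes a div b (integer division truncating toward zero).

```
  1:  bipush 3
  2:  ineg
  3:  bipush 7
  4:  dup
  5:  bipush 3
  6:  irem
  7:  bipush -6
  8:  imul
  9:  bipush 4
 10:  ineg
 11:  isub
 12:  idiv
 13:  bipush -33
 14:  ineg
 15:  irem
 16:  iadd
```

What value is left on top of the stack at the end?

-6

bipush 3   -> [3]
ineg       -> [-3]
bipush 7   -> [-3, 7]
dup        -> [-3, 7, 7]
bipush 3   -> [-3, 7, 7, 3]
irem       -> [-3, 7, 1]
bipush -6  -> [-3, 7, 1, -6]
imul       -> [-3, 7, -6]
bipush 4   -> [-3, 7, -6, 4]
ineg       -> [-3, 7, -6, -4]
isub       -> [-3, 7, -2]
idiv       -> [-3, -3]
bipush -33 -> [-3, -3, -33]
ineg       -> [-3, -3, 33]
irem       -> [-3, -3]
iadd       -> [-6]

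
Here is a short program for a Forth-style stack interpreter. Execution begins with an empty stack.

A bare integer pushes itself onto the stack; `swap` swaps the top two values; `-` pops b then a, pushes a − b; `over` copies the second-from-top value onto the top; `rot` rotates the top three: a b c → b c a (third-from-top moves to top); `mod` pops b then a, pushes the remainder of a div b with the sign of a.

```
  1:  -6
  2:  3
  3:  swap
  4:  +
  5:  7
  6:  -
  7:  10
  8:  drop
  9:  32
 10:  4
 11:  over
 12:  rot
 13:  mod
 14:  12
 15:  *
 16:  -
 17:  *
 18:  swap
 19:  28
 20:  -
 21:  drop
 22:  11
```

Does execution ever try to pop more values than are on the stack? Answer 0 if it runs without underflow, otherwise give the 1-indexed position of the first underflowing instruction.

-6   → -6
3    → -6 3
swap → 3 -6
+    → -3
7    → -3 7
-    → -10
10   → -10 10
drop → -10
32   → -10 32
4    → -10 32 4
over → -10 32 4 32
rot  → -10 4 32 32
mod  → -10 4 0
12   → -10 4 0 12
*    → -10 4 0
-    → -10 4
*    → -40
swap  — needs 2 operands, stack has 1 → underflow

18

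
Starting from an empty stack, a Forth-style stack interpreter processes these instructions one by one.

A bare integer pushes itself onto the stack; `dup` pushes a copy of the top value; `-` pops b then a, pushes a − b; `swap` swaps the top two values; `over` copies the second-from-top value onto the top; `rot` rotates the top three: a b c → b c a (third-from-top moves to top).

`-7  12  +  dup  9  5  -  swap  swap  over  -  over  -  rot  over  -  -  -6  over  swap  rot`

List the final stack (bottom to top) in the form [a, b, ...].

[5, -17, -6, -17]

-7   → [-7]
12   → [-7, 12]
+    → [5]
dup  → [5, 5]
9    → [5, 5, 9]
5    → [5, 5, 9, 5]
-    → [5, 5, 4]
swap → [5, 4, 5]
swap → [5, 5, 4]
over → [5, 5, 4, 5]
-    → [5, 5, -1]
over → [5, 5, -1, 5]
-    → [5, 5, -6]
rot  → [5, -6, 5]
over → [5, -6, 5, -6]
-    → [5, -6, 11]
-    → [5, -17]
-6   → [5, -17, -6]
over → [5, -17, -6, -17]
swap → [5, -17, -17, -6]
rot  → [5, -17, -6, -17]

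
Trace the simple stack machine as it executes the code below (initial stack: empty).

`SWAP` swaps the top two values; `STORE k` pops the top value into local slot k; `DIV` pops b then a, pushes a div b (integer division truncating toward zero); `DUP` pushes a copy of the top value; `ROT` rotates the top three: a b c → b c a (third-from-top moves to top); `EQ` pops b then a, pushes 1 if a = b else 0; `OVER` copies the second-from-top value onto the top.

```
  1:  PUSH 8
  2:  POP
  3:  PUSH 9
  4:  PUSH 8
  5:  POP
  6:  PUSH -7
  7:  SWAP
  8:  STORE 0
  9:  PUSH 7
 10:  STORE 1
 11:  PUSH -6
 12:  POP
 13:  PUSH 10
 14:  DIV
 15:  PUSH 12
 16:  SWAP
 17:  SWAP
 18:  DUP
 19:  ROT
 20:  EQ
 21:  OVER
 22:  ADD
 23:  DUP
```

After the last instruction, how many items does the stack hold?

PUSH 8  → 8
POP     → (empty)
PUSH 9  → 9
PUSH 8  → 9 8
POP     → 9
PUSH -7 → 9 -7
SWAP    → -7 9
STORE 0 → -7
PUSH 7  → -7 7
STORE 1 → -7
PUSH -6 → -7 -6
POP     → -7
PUSH 10 → -7 10
DIV     → 0
PUSH 12 → 0 12
SWAP    → 12 0
SWAP    → 0 12
DUP     → 0 12 12
ROT     → 12 12 0
EQ      → 12 0
OVER    → 12 0 12
ADD     → 12 12
DUP     → 12 12 12

3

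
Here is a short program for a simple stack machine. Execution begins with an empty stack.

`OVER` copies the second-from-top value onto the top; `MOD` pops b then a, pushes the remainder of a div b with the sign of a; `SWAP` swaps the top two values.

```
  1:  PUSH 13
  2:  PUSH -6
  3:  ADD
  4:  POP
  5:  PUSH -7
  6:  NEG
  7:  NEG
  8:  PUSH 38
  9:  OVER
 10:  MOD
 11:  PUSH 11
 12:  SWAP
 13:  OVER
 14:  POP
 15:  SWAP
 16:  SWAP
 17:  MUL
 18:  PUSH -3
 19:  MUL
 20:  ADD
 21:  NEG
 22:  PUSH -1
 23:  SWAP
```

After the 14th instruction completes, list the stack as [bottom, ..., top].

[-7, 11, 3]

PUSH 13 : [13]
PUSH -6 : [13, -6]
ADD     : [7]
POP     : []
PUSH -7 : [-7]
NEG     : [7]
NEG     : [-7]
PUSH 38 : [-7, 38]
OVER    : [-7, 38, -7]
MOD     : [-7, 3]
PUSH 11 : [-7, 3, 11]
SWAP    : [-7, 11, 3]
OVER    : [-7, 11, 3, 11]
POP     : [-7, 11, 3]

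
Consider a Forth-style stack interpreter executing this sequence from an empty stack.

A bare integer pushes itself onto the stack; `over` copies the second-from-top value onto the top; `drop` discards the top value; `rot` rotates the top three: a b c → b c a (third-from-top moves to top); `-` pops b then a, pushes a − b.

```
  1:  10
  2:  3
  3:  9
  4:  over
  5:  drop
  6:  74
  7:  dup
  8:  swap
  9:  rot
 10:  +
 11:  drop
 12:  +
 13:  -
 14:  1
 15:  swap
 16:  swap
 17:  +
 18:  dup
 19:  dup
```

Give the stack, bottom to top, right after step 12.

[10, 77]

10   : [10]
3    : [10, 3]
9    : [10, 3, 9]
over : [10, 3, 9, 3]
drop : [10, 3, 9]
74   : [10, 3, 9, 74]
dup  : [10, 3, 9, 74, 74]
swap : [10, 3, 9, 74, 74]
rot  : [10, 3, 74, 74, 9]
+    : [10, 3, 74, 83]
drop : [10, 3, 74]
+    : [10, 77]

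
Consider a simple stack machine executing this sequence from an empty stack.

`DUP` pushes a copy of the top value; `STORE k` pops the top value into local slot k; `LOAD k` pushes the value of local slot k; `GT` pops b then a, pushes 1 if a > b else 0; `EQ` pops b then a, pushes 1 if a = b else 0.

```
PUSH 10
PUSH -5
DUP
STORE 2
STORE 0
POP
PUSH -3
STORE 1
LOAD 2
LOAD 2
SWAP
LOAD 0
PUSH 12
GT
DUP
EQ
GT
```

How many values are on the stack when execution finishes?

2

PUSH 10  10
PUSH -5  10 -5
DUP      10 -5 -5
STORE 2  10 -5
STORE 0  10
POP      (empty)
PUSH -3  -3
STORE 1  (empty)
LOAD 2   -5
LOAD 2   -5 -5
SWAP     -5 -5
LOAD 0   -5 -5 -5
PUSH 12  -5 -5 -5 12
GT       -5 -5 0
DUP      -5 -5 0 0
EQ       -5 -5 1
GT       -5 0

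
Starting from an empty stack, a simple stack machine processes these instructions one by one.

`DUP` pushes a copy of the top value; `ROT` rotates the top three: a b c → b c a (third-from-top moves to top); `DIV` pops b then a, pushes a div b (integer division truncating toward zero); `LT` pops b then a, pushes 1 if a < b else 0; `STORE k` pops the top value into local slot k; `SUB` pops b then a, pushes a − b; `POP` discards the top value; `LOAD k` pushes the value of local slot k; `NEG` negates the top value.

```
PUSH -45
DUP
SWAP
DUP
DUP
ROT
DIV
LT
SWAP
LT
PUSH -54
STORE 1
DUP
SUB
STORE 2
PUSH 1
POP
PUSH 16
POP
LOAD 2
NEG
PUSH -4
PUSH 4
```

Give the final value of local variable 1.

PUSH -45  [-45]
DUP       [-45, -45]
SWAP      [-45, -45]
DUP       [-45, -45, -45]
DUP       [-45, -45, -45, -45]
ROT       [-45, -45, -45, -45]
DIV       [-45, -45, 1]
LT        [-45, 1]
SWAP      [1, -45]
LT        [0]
PUSH -54  [0, -54]
STORE 1   [0]
DUP       [0, 0]
SUB       [0]
STORE 2   []
PUSH 1    [1]
POP       []
PUSH 16   [16]
POP       []
LOAD 2    [0]
NEG       [0]
PUSH -4   [0, -4]
PUSH 4    [0, -4, 4]

-54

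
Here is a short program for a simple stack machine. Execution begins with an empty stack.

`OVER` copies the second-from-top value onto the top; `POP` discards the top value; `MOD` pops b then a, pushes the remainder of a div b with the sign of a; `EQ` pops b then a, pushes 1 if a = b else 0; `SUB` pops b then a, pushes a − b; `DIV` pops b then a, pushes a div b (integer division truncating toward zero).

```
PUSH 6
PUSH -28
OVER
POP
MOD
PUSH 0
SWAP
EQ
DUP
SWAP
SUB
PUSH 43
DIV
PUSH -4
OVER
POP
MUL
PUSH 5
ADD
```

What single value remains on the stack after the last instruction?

5

PUSH 6   : [6]
PUSH -28 : [6, -28]
OVER     : [6, -28, 6]
POP      : [6, -28]
MOD      : [6]
PUSH 0   : [6, 0]
SWAP     : [0, 6]
EQ       : [0]
DUP      : [0, 0]
SWAP     : [0, 0]
SUB      : [0]
PUSH 43  : [0, 43]
DIV      : [0]
PUSH -4  : [0, -4]
OVER     : [0, -4, 0]
POP      : [0, -4]
MUL      : [0]
PUSH 5   : [0, 5]
ADD      : [5]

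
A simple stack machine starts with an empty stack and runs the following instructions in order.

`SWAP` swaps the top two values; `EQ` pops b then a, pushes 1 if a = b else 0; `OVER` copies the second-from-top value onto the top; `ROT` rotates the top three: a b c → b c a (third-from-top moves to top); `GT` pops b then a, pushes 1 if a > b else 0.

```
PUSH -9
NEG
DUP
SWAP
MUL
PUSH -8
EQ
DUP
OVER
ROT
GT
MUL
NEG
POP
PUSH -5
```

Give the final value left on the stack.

-5

PUSH -9 -> -9
NEG     -> 9
DUP     -> 9 9
SWAP    -> 9 9
MUL     -> 81
PUSH -8 -> 81 -8
EQ      -> 0
DUP     -> 0 0
OVER    -> 0 0 0
ROT     -> 0 0 0
GT      -> 0 0
MUL     -> 0
NEG     -> 0
POP     -> (empty)
PUSH -5 -> -5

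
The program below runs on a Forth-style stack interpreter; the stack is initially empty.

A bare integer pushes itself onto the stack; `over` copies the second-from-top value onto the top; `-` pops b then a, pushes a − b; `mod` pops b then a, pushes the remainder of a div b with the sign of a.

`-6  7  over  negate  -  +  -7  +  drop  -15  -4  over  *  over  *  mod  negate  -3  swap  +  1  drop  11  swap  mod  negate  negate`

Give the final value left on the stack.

-6     : [-6]
7      : [-6, 7]
over   : [-6, 7, -6]
negate : [-6, 7, 6]
-      : [-6, 1]
+      : [-5]
-7     : [-5, -7]
+      : [-12]
drop   : []
-15    : [-15]
-4     : [-15, -4]
over   : [-15, -4, -15]
*      : [-15, 60]
over   : [-15, 60, -15]
*      : [-15, -900]
mod    : [-15]
negate : [15]
-3     : [15, -3]
swap   : [-3, 15]
+      : [12]
1      : [12, 1]
drop   : [12]
11     : [12, 11]
swap   : [11, 12]
mod    : [11]
negate : [-11]
negate : [11]

11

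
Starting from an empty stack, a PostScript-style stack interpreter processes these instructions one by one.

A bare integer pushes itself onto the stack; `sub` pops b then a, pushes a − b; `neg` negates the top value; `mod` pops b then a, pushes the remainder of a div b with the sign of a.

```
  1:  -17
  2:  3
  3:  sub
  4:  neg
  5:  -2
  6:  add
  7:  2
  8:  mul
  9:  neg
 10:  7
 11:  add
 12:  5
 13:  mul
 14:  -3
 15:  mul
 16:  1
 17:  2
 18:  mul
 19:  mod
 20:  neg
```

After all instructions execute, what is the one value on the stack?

-17 : [-17]
3   : [-17, 3]
sub : [-20]
neg : [20]
-2  : [20, -2]
add : [18]
2   : [18, 2]
mul : [36]
neg : [-36]
7   : [-36, 7]
add : [-29]
5   : [-29, 5]
mul : [-145]
-3  : [-145, -3]
mul : [435]
1   : [435, 1]
2   : [435, 1, 2]
mul : [435, 2]
mod : [1]
neg : [-1]

-1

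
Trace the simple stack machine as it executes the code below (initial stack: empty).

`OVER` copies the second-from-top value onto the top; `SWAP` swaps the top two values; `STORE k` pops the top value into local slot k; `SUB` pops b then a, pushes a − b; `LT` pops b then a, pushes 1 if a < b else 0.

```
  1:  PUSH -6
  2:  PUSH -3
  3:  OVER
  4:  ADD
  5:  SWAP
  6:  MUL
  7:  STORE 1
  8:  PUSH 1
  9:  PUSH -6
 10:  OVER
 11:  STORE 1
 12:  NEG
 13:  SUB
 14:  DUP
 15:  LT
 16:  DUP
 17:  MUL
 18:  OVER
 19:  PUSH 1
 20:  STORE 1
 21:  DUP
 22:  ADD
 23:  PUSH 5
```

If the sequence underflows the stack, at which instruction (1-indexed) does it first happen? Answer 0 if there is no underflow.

18

PUSH -6 : [-6]
PUSH -3 : [-6, -3]
OVER    : [-6, -3, -6]
ADD     : [-6, -9]
SWAP    : [-9, -6]
MUL     : [54]
STORE 1 : []
PUSH 1  : [1]
PUSH -6 : [1, -6]
OVER    : [1, -6, 1]
STORE 1 : [1, -6]
NEG     : [1, 6]
SUB     : [-5]
DUP     : [-5, -5]
LT      : [0]
DUP     : [0, 0]
MUL     : [0]
OVER  — needs 2 operands, stack has 1 → underflow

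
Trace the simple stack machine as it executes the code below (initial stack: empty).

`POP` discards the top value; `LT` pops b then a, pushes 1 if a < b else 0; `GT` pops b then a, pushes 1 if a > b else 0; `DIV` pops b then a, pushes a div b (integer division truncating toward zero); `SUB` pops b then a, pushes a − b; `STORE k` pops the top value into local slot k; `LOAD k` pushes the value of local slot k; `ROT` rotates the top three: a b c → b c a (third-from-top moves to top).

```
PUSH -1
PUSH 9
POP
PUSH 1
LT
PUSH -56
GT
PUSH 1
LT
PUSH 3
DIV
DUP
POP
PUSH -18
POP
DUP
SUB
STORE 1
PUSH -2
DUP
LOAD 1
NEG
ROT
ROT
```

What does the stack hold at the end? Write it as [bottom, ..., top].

PUSH -1   -1
PUSH 9    -1 9
POP       -1
PUSH 1    -1 1
LT        1
PUSH -56  1 -56
GT        1
PUSH 1    1 1
LT        0
PUSH 3    0 3
DIV       0
DUP       0 0
POP       0
PUSH -18  0 -18
POP       0
DUP       0 0
SUB       0
STORE 1   (empty)
PUSH -2   -2
DUP       -2 -2
LOAD 1    -2 -2 0
NEG       -2 -2 0
ROT       -2 0 -2
ROT       0 -2 -2

[0, -2, -2]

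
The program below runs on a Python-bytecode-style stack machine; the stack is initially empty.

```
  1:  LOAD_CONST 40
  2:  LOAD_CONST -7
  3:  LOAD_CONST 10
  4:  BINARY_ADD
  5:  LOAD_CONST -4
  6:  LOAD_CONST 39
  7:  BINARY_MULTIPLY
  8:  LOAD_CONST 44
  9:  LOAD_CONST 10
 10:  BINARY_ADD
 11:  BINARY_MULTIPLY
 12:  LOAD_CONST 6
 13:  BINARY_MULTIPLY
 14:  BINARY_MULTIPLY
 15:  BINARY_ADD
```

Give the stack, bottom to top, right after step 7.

LOAD_CONST 40   : [40]
LOAD_CONST -7   : [40, -7]
LOAD_CONST 10   : [40, -7, 10]
BINARY_ADD      : [40, 3]
LOAD_CONST -4   : [40, 3, -4]
LOAD_CONST 39   : [40, 3, -4, 39]
BINARY_MULTIPLY : [40, 3, -156]

[40, 3, -156]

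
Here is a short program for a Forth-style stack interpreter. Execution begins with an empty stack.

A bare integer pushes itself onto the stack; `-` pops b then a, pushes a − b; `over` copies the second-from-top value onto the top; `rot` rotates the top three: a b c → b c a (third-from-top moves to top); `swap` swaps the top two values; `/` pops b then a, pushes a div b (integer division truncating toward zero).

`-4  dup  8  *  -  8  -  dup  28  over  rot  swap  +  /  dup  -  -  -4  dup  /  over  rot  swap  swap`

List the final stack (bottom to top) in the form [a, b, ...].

-4   -> [-4]
dup  -> [-4, -4]
8    -> [-4, -4, 8]
*    -> [-4, -32]
-    -> [28]
8    -> [28, 8]
-    -> [20]
dup  -> [20, 20]
28   -> [20, 20, 28]
over -> [20, 20, 28, 20]
rot  -> [20, 28, 20, 20]
swap -> [20, 28, 20, 20]
+    -> [20, 28, 40]
/    -> [20, 0]
dup  -> [20, 0, 0]
-    -> [20, 0]
-    -> [20]
-4   -> [20, -4]
dup  -> [20, -4, -4]
/    -> [20, 1]
over -> [20, 1, 20]
rot  -> [1, 20, 20]
swap -> [1, 20, 20]
swap -> [1, 20, 20]

[1, 20, 20]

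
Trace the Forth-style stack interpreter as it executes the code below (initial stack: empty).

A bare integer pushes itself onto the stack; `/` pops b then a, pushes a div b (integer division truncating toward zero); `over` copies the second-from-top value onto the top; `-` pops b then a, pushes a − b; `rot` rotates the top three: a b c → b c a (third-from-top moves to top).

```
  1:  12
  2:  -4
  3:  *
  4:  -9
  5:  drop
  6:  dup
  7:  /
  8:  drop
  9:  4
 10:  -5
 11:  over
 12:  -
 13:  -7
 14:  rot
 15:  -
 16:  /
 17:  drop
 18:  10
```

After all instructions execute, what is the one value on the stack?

12    [12]
-4    [12, -4]
*     [-48]
-9    [-48, -9]
drop  [-48]
dup   [-48, -48]
/     [1]
drop  []
4     [4]
-5    [4, -5]
over  [4, -5, 4]
-     [4, -9]
-7    [4, -9, -7]
rot   [-9, -7, 4]
-     [-9, -11]
/     [0]
drop  []
10    [10]

10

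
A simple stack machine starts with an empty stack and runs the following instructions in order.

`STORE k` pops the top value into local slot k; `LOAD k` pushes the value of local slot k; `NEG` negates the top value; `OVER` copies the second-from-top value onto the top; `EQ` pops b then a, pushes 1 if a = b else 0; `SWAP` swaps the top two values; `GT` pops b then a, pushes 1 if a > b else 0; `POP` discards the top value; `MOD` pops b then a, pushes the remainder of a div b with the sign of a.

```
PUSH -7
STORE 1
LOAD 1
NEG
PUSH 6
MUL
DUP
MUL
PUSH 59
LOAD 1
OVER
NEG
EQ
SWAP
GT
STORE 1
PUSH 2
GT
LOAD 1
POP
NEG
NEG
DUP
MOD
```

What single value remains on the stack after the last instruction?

0

PUSH -7 → [-7]
STORE 1 → []
LOAD 1  → [-7]
NEG     → [7]
PUSH 6  → [7, 6]
MUL     → [42]
DUP     → [42, 42]
MUL     → [1764]
PUSH 59 → [1764, 59]
LOAD 1  → [1764, 59, -7]
OVER    → [1764, 59, -7, 59]
NEG     → [1764, 59, -7, -59]
EQ      → [1764, 59, 0]
SWAP    → [1764, 0, 59]
GT      → [1764, 0]
STORE 1 → [1764]
PUSH 2  → [1764, 2]
GT      → [1]
LOAD 1  → [1, 0]
POP     → [1]
NEG     → [-1]
NEG     → [1]
DUP     → [1, 1]
MOD     → [0]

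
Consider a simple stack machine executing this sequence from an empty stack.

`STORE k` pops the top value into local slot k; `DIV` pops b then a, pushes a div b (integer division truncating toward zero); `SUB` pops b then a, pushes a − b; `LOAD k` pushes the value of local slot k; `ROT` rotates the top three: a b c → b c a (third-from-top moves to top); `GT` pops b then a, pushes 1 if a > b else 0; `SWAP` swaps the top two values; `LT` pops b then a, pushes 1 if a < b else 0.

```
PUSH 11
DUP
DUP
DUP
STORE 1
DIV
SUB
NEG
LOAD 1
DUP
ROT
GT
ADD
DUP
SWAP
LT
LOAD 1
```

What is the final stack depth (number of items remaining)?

PUSH 11  11
DUP      11 11
DUP      11 11 11
DUP      11 11 11 11
STORE 1  11 11 11
DIV      11 1
SUB      10
NEG      -10
LOAD 1   -10 11
DUP      -10 11 11
ROT      11 11 -10
GT       11 1
ADD      12
DUP      12 12
SWAP     12 12
LT       0
LOAD 1   0 11

2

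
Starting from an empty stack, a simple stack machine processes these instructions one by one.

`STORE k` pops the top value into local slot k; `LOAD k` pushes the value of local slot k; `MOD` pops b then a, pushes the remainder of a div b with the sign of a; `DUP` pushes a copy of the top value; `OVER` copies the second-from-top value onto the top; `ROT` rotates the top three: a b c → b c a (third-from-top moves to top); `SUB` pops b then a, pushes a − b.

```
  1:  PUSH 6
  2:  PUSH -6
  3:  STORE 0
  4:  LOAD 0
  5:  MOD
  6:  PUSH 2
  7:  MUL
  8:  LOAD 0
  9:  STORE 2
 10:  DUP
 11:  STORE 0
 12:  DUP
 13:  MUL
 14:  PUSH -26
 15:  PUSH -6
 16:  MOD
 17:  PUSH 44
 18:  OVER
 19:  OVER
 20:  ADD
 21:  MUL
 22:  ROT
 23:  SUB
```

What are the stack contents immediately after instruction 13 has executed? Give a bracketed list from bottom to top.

PUSH 6  : [6]
PUSH -6 : [6, -6]
STORE 0 : [6]
LOAD 0  : [6, -6]
MOD     : [0]
PUSH 2  : [0, 2]
MUL     : [0]
LOAD 0  : [0, -6]
STORE 2 : [0]
DUP     : [0, 0]
STORE 0 : [0]
DUP     : [0, 0]
MUL     : [0]

[0]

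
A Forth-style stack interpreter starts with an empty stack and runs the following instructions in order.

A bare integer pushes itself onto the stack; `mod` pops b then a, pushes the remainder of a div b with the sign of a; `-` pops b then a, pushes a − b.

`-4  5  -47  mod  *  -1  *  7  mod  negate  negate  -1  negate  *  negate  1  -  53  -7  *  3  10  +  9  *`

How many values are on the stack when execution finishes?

3

-4     : [-4]
5      : [-4, 5]
-47    : [-4, 5, -47]
mod    : [-4, 5]
*      : [-20]
-1     : [-20, -1]
*      : [20]
7      : [20, 7]
mod    : [6]
negate : [-6]
negate : [6]
-1     : [6, -1]
negate : [6, 1]
*      : [6]
negate : [-6]
1      : [-6, 1]
-      : [-7]
53     : [-7, 53]
-7     : [-7, 53, -7]
*      : [-7, -371]
3      : [-7, -371, 3]
10     : [-7, -371, 3, 10]
+      : [-7, -371, 13]
9      : [-7, -371, 13, 9]
*      : [-7, -371, 117]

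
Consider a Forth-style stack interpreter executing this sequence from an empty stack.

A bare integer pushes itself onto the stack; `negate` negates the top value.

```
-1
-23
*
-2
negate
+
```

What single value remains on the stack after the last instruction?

-1     -> [-1]
-23    -> [-1, -23]
*      -> [23]
-2     -> [23, -2]
negate -> [23, 2]
+      -> [25]

25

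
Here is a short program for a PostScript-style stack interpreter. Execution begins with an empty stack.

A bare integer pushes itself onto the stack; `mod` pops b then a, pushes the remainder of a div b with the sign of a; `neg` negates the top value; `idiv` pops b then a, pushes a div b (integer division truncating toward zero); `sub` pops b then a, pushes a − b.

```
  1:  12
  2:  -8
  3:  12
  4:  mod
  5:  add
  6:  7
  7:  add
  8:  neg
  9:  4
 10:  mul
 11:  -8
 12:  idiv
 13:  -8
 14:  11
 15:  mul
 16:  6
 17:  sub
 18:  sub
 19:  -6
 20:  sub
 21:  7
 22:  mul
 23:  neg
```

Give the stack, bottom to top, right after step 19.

12    [12]
-8    [12, -8]
12    [12, -8, 12]
mod   [12, -8]
add   [4]
7     [4, 7]
add   [11]
neg   [-11]
4     [-11, 4]
mul   [-44]
-8    [-44, -8]
idiv  [5]
-8    [5, -8]
11    [5, -8, 11]
mul   [5, -88]
6     [5, -88, 6]
sub   [5, -94]
sub   [99]
-6    [99, -6]

[99, -6]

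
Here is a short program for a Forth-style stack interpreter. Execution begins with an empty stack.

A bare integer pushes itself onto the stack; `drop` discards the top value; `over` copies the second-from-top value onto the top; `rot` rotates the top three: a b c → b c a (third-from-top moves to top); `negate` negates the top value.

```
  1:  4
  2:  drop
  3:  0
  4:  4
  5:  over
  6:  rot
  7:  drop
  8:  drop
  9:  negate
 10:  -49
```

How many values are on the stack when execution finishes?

2

4      → 4
drop   → (empty)
0      → 0
4      → 0 4
over   → 0 4 0
rot    → 4 0 0
drop   → 4 0
drop   → 4
negate → -4
-49    → -4 -49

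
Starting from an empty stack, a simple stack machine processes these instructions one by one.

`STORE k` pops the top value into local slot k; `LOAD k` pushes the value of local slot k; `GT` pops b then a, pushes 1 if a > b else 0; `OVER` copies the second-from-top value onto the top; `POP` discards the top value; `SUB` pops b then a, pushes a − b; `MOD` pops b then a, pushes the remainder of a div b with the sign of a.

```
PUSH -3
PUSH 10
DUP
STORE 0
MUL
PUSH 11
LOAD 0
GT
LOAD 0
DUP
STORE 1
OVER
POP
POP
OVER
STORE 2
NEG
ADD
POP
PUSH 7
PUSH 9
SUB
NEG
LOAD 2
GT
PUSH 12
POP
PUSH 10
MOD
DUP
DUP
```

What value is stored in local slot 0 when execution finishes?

PUSH -3 -> [-3]
PUSH 10 -> [-3, 10]
DUP     -> [-3, 10, 10]
STORE 0 -> [-3, 10]
MUL     -> [-30]
PUSH 11 -> [-30, 11]
LOAD 0  -> [-30, 11, 10]
GT      -> [-30, 1]
LOAD 0  -> [-30, 1, 10]
DUP     -> [-30, 1, 10, 10]
STORE 1 -> [-30, 1, 10]
OVER    -> [-30, 1, 10, 1]
POP     -> [-30, 1, 10]
POP     -> [-30, 1]
OVER    -> [-30, 1, -30]
STORE 2 -> [-30, 1]
NEG     -> [-30, -1]
ADD     -> [-31]
POP     -> []
PUSH 7  -> [7]
PUSH 9  -> [7, 9]
SUB     -> [-2]
NEG     -> [2]
LOAD 2  -> [2, -30]
GT      -> [1]
PUSH 12 -> [1, 12]
POP     -> [1]
PUSH 10 -> [1, 10]
MOD     -> [1]
DUP     -> [1, 1]
DUP     -> [1, 1, 1]

10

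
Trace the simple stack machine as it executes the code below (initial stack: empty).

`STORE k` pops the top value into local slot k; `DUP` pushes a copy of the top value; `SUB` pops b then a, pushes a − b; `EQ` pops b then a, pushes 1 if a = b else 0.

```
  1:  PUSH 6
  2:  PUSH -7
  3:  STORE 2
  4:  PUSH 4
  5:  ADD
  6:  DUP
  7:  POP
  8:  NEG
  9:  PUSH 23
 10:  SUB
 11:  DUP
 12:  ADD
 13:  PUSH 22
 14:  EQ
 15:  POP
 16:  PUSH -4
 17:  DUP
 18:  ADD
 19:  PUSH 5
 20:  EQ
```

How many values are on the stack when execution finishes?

1

PUSH 6  -> [6]
PUSH -7 -> [6, -7]
STORE 2 -> [6]
PUSH 4  -> [6, 4]
ADD     -> [10]
DUP     -> [10, 10]
POP     -> [10]
NEG     -> [-10]
PUSH 23 -> [-10, 23]
SUB     -> [-33]
DUP     -> [-33, -33]
ADD     -> [-66]
PUSH 22 -> [-66, 22]
EQ      -> [0]
POP     -> []
PUSH -4 -> [-4]
DUP     -> [-4, -4]
ADD     -> [-8]
PUSH 5  -> [-8, 5]
EQ      -> [0]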